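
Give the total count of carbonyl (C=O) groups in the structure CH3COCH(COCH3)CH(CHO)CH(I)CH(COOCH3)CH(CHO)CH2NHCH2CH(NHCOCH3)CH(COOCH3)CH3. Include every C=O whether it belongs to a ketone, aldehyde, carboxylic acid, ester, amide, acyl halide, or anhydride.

CO: ketone, 1 C=O (running total 1).
CH(COCH3): ketone, 1 C=O (running total 2).
CH(CHO): aldehyde, 1 C=O (running total 3).
CH(COOCH3): ester, 1 C=O (running total 4).
CH(CHO): aldehyde, 1 C=O (running total 5).
CH(NHCOCH3): amide, 1 C=O (running total 6).
CH(COOCH3): ester, 1 C=O (running total 7).

7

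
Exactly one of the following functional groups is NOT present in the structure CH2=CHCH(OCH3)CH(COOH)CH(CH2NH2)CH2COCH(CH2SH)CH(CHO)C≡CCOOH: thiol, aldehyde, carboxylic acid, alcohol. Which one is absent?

carboxylic acid: present (CH(COOH) — pendant –COOH: carbonyl C bonded to C and –OH → carboxylic acid).
thiol: present (CH(CH2SH) — pendant –CH2SH → thiol).
aldehyde: present (CH(CHO) — pendant –CHO: carbonyl C bonded to C and H → aldehyde).
alcohol: absent. In each of CH(COOH) and COOH, the –OH sits on a carbonyl carbon, making it part of a carboxylic acid, not an alcohol.

alcohol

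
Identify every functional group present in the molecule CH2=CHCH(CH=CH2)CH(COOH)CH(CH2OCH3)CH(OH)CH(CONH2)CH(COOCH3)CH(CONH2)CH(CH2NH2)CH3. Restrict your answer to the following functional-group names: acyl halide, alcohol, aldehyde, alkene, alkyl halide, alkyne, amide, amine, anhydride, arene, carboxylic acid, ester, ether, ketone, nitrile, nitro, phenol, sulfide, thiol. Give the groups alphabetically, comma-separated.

alcohol, alkene, amide, amine, carboxylic acid, ester, ether

Taking each segment in turn:
  CH2=CH: C=C double bond → alkene.
  CH(CH=CH2): pendant –CH=CH2: C=C double bond → alkene.
  CH(COOH): pendant –COOH: carbonyl C bonded to C and –OH → carboxylic acid.
  CH(CH2OCH3): pendant –CH2OCH3: C–O–C linkage → ether.
  CH(OH): –OH on an sp³ carbon → alcohol (secondary).
  CH(CONH2): pendant –CONH2: carbonyl C bonded to C and N → amide.
  CH(COOCH3): pendant –COOCH3: carbonyl C bonded to C and –OCH3 → ester.
  CH(CONH2): pendant –CONH2: carbonyl C bonded to C and N → amide.
  CH(CH2NH2): pendant –CH2NH2: N on sp³ C, no adjacent C=O → amine.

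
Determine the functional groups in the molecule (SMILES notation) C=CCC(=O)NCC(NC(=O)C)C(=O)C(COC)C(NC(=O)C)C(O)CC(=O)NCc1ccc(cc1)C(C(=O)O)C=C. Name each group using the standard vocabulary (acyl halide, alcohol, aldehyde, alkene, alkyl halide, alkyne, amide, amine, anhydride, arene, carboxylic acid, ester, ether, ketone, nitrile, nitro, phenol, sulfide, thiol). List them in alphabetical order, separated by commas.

alcohol, alkene, amide, arene, carboxylic acid, ether, ketone

C=C double bond → alkene.
–C(=O)–N– linkage → amide (the N is not an amine).
pendant –NHC(=O)CH3: N bonded to a carbonyl → amide (not amine).
–C(=O)– with carbon on both sides → ketone.
pendant –CH2OCH3: C–O–C linkage → ether.
pendant –NHC(=O)CH3: N bonded to a carbonyl → amide (not amine).
–OH on an sp³ carbon → alcohol (secondary).
–C(=O)–N– linkage → amide (the N is not an amine).
para-disubstituted benzene ring → arene.
pendant –COOH: carbonyl C bonded to C and –OH → carboxylic acid.
C=C double bond → alkene.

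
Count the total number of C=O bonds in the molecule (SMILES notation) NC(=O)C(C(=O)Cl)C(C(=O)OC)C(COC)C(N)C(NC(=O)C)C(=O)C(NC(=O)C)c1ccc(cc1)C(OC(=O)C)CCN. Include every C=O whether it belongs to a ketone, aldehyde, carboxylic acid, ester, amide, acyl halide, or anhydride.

H2NCO: amide, 1 C=O (running total 1).
CH(COCl): acyl halide, 1 C=O (running total 2).
CH(COOCH3): ester, 1 C=O (running total 3).
CH(NHCOCH3): amide, 1 C=O (running total 4).
CO: ketone, 1 C=O (running total 5).
CH(NHCOCH3): amide, 1 C=O (running total 6).
CH(OCOCH3): ester, 1 C=O (running total 7).

7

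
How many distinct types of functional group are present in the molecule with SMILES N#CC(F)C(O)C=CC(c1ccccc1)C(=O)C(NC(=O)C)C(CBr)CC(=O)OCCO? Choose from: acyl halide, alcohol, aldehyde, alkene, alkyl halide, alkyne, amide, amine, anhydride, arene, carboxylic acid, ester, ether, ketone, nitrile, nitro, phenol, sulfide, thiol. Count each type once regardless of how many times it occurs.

N≡C–: carbon triple-bonded to nitrogen → nitrile.
halogen on an sp³ carbon → alkyl halide.
–OH on an sp³ carbon → alcohol (secondary).
C=C double bond → alkene.
pendant –C6H5: benzene ring → arene.
–C(=O)– with carbon on both sides → ketone.
pendant –NHC(=O)CH3: N bonded to a carbonyl → amide (not amine).
pendant –CH2X: halogen on sp³ carbon → alkyl halide.
–C(=O)–O–C with C on the carbonyl side → ester.
–OH on an sp³ carbon → alcohol.
Distinct types present: alcohol, alkene, alkyl halide, amide, arene, ester, ketone, nitrile.

8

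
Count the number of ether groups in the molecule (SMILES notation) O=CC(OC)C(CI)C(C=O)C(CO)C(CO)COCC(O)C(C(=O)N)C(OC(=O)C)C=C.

2

terminal –CHO: carbonyl C bonded to H and C → aldehyde.
pendant –OCH3: C–O–C with sp³ C, no adjacent C=O → ether.
pendant –CH2X: halogen on sp³ carbon → alkyl halide.
pendant –CHO: carbonyl C bonded to C and H → aldehyde.
pendant –CH2OH on an sp³ backbone C → alcohol.
pendant –CH2OH on an sp³ backbone C → alcohol.
C–O–C with sp³ carbons on both sides and no adjacent C=O → ether.
–OH on an sp³ carbon → alcohol (secondary).
pendant –CONH2: carbonyl C bonded to C and N → amide.
pendant –OC(=O)CH3: an acyloxy group → ester.
C=C double bond → alkene.
Ether appears at: CH(OCH3), CH2OCH2 → 2.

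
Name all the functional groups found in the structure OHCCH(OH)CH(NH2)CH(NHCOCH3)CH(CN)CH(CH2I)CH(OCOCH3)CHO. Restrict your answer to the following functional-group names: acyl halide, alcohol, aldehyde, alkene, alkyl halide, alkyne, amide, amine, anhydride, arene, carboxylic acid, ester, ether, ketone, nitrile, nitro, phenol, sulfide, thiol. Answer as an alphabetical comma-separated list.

Working along the chain:
  OHC: terminal –CHO: carbonyl C bonded to H and C → aldehyde.
  CH(OH): –OH on an sp³ carbon → alcohol (secondary).
  CH(NH2): –NH2 on an sp³ carbon with no adjacent C=O → amine.
  CH(NHCOCH3): pendant –NHC(=O)CH3: N bonded to a carbonyl → amide (not amine).
  CH(CN): pendant –C≡N: nitrile.
  CH(CH2I): pendant –CH2X: halogen on sp³ carbon → alkyl halide.
  CH(OCOCH3): pendant –OC(=O)CH3: an acyloxy group → ester.
  CHO: terminal –CHO: carbonyl C bonded to H and C → aldehyde.

alcohol, aldehyde, alkyl halide, amide, amine, ester, nitrile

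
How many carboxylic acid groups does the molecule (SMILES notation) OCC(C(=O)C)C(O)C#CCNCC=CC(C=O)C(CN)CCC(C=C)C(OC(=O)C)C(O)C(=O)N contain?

Taking each segment in turn:
  HOCH2: HO– on an sp³ carbon → alcohol.
  CH(COCH3): pendant –COCH3: carbonyl C bonded to two carbons → ketone.
  CH(OH): –OH on an sp³ carbon → alcohol (secondary).
  C≡C: C≡C triple bond → alkyne.
  CH2NHCH2: C–N–C with sp³ carbons and no adjacent C=O → amine (secondary).
  CH=CH: C=C double bond → alkene.
  CH(CHO): pendant –CHO: carbonyl C bonded to C and H → aldehyde.
  CH(CH2NH2): pendant –CH2NH2: N on sp³ C, no adjacent C=O → amine.
  CH(CH=CH2): pendant –CH=CH2: C=C double bond → alkene.
  CH(OCOCH3): pendant –OC(=O)CH3: an acyloxy group → ester.
  CH(OH): –OH on an sp³ carbon → alcohol (secondary).
  CONH2: –C(=O)NH2: carbonyl C bonded to C and to N → amide (the N is not a separate amine).
No segment is a carboxylic acid: HOCH2 is alcohol, not carboxylic acid; CH(OH) is alcohol, not carboxylic acid; CH(CHO) is aldehyde, not carboxylic acid. → 0.

0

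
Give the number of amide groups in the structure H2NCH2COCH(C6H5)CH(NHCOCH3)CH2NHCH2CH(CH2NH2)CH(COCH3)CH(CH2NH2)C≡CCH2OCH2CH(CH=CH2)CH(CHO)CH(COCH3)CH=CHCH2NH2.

1

Reading the structure from left to right:
  H2NCH2: –NH2 on an sp³ carbon with no adjacent C=O → amine.
  CO: –C(=O)– with carbon on both sides → ketone.
  CH(C6H5): pendant –C6H5: benzene ring → arene.
  CH(NHCOCH3): pendant –NHC(=O)CH3: N bonded to a carbonyl → amide (not amine).
  CH2NHCH2: C–N–C with sp³ carbons and no adjacent C=O → amine (secondary).
  CH(CH2NH2): pendant –CH2NH2: N on sp³ C, no adjacent C=O → amine.
  CH(COCH3): pendant –COCH3: carbonyl C bonded to two carbons → ketone.
  CH(CH2NH2): pendant –CH2NH2: N on sp³ C, no adjacent C=O → amine.
  C≡C: C≡C triple bond → alkyne.
  CH2OCH2: C–O–C with sp³ carbons on both sides and no adjacent C=O → ether.
  CH(CH=CH2): pendant –CH=CH2: C=C double bond → alkene.
  CH(CHO): pendant –CHO: carbonyl C bonded to C and H → aldehyde.
  CH(COCH3): pendant –COCH3: carbonyl C bonded to two carbons → ketone.
  CH=CH: C=C double bond → alkene.
  CH2NH2: –NH2 on an sp³ carbon with no adjacent C=O → amine.
Amide appears at: CH(NHCOCH3) → 1.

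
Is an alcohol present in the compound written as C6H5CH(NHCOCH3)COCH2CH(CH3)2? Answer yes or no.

no

Working along the chain:
  C6H5: C6H5– phenyl ring → arene.
  CH(NHCOCH3): pendant –NHC(=O)CH3: N bonded to a carbonyl → amide (not amine).
  CO: –C(=O)– with carbon on both sides → ketone.
The groups actually present are: amide, arene, ketone.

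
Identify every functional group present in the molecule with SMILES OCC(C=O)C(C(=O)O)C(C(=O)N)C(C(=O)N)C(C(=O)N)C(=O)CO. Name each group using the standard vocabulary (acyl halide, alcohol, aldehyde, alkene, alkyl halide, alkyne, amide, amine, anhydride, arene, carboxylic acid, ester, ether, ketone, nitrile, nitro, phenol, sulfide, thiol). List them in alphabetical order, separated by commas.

alcohol, aldehyde, amide, carboxylic acid, ketone

Reading the structure from left to right:
  HOCH2: HO– on an sp³ carbon → alcohol.
  CH(CHO): pendant –CHO: carbonyl C bonded to C and H → aldehyde.
  CH(COOH): pendant –COOH: carbonyl C bonded to C and –OH → carboxylic acid.
  CH(CONH2): pendant –CONH2: carbonyl C bonded to C and N → amide.
  CH(CONH2): pendant –CONH2: carbonyl C bonded to C and N → amide.
  CH(CONH2): pendant –CONH2: carbonyl C bonded to C and N → amide.
  CO: –C(=O)– with carbon on both sides → ketone.
  CH2OH: –OH on an sp³ carbon → alcohol.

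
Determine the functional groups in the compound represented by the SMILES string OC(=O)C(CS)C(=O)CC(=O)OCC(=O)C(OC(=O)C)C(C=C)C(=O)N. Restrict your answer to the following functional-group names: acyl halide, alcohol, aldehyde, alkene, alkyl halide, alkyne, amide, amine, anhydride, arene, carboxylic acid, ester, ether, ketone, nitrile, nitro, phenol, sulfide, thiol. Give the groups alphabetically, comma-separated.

alkene, amide, carboxylic acid, ester, ketone, thiol

Working along the chain:
  HOOC: –COOH: carbonyl C bonded to –OH and C → carboxylic acid (the –OH is not a separate alcohol).
  CH(CH2SH): pendant –CH2SH → thiol.
  CO: –C(=O)– with carbon on both sides → ketone.
  CH2COOCH2: –C(=O)–O–C with C on the carbonyl side → ester.
  CO: –C(=O)– with carbon on both sides → ketone.
  CH(OCOCH3): pendant –OC(=O)CH3: an acyloxy group → ester.
  CH(CH=CH2): pendant –CH=CH2: C=C double bond → alkene.
  CONH2: –C(=O)NH2: carbonyl C bonded to C and to N → amide (the N is not a separate amine).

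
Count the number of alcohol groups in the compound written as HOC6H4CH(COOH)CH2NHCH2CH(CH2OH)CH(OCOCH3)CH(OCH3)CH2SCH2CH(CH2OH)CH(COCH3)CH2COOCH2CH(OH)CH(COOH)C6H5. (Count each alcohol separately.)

Taking each segment in turn:
  HOC6H4: –OH attached directly to an aromatic ring → phenol (not alcohol); the ring itself is an arene.
  CH(COOH): pendant –COOH: carbonyl C bonded to C and –OH → carboxylic acid.
  CH2NHCH2: C–N–C with sp³ carbons and no adjacent C=O → amine (secondary).
  CH(CH2OH): pendant –CH2OH on an sp³ backbone C → alcohol.
  CH(OCOCH3): pendant –OC(=O)CH3: an acyloxy group → ester.
  CH(OCH3): pendant –OCH3: C–O–C with sp³ C, no adjacent C=O → ether.
  CH2SCH2: C–S–C linkage → sulfide (thioether).
  CH(CH2OH): pendant –CH2OH on an sp³ backbone C → alcohol.
  CH(COCH3): pendant –COCH3: carbonyl C bonded to two carbons → ketone.
  CH2COOCH2: –C(=O)–O–C with C on the carbonyl side → ester.
  CH(OH): –OH on an sp³ carbon → alcohol (secondary).
  CH(COOH): pendant –COOH: carbonyl C bonded to C and –OH → carboxylic acid.
  C6H5: –C6H5 phenyl ring → arene.
Alcohol appears at: CH(CH2OH), CH(CH2OH), CH(OH) → 3.

3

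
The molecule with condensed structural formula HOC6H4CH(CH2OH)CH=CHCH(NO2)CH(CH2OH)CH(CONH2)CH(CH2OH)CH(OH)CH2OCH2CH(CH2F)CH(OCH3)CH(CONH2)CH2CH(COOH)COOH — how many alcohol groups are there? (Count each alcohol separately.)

4

–OH attached directly to an aromatic ring → phenol (not alcohol); the ring itself is an arene.
pendant –CH2OH on an sp³ backbone C → alcohol.
C=C double bond → alkene.
–NO2 on an sp³ carbon → nitro (the N=O is not a carbonyl).
pendant –CH2OH on an sp³ backbone C → alcohol.
pendant –CONH2: carbonyl C bonded to C and N → amide.
pendant –CH2OH on an sp³ backbone C → alcohol.
–OH on an sp³ carbon → alcohol (secondary).
C–O–C with sp³ carbons on both sides and no adjacent C=O → ether.
pendant –CH2X: halogen on sp³ carbon → alkyl halide.
pendant –OCH3: C–O–C with sp³ C, no adjacent C=O → ether.
pendant –CONH2: carbonyl C bonded to C and N → amide.
pendant –COOH: carbonyl C bonded to C and –OH → carboxylic acid.
–COOH: carbonyl C bonded to –OH and C → carboxylic acid (the –OH is not a separate alcohol).
Alcohol appears at: CH(CH2OH), CH(CH2OH), CH(CH2OH), CH(OH) → 4.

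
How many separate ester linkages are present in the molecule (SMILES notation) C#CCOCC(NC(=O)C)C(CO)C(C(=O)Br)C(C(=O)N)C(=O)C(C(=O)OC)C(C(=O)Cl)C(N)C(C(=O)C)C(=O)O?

C≡C triple bond → alkyne.
C–O–C with sp³ carbons on both sides and no adjacent C=O → ether.
pendant –NHC(=O)CH3: N bonded to a carbonyl → amide (not amine).
pendant –CH2OH on an sp³ backbone C → alcohol.
pendant –C(=O)X: carbonyl C bonded to C and halogen → acyl halide.
pendant –CONH2: carbonyl C bonded to C and N → amide.
–C(=O)– with carbon on both sides → ketone.
pendant –COOCH3: carbonyl C bonded to C and –OCH3 → ester.
pendant –C(=O)X: carbonyl C bonded to C and halogen → acyl halide.
–NH2 on an sp³ carbon with no adjacent C=O → amine.
pendant –COCH3: carbonyl C bonded to two carbons → ketone.
–COOH: carbonyl C bonded to –OH and C → carboxylic acid (the –OH is not a separate alcohol).
Ester appears at: CH(COOCH3) → 1.

1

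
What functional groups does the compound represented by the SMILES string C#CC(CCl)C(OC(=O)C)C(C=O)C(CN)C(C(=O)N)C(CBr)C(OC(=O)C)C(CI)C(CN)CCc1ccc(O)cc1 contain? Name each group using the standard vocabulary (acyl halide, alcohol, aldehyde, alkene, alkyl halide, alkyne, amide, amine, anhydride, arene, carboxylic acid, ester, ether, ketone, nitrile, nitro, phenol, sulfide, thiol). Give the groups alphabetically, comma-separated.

aldehyde, alkyl halide, alkyne, amide, amine, arene, ester, phenol

C≡C triple bond → alkyne.
pendant –CH2X: halogen on sp³ carbon → alkyl halide.
pendant –OC(=O)CH3: an acyloxy group → ester.
pendant –CHO: carbonyl C bonded to C and H → aldehyde.
pendant –CH2NH2: N on sp³ C, no adjacent C=O → amine.
pendant –CONH2: carbonyl C bonded to C and N → amide.
pendant –CH2X: halogen on sp³ carbon → alkyl halide.
pendant –OC(=O)CH3: an acyloxy group → ester.
pendant –CH2X: halogen on sp³ carbon → alkyl halide.
pendant –CH2NH2: N on sp³ C, no adjacent C=O → amine.
–OH attached directly to an aromatic ring → phenol (not alcohol); the ring itself is an arene.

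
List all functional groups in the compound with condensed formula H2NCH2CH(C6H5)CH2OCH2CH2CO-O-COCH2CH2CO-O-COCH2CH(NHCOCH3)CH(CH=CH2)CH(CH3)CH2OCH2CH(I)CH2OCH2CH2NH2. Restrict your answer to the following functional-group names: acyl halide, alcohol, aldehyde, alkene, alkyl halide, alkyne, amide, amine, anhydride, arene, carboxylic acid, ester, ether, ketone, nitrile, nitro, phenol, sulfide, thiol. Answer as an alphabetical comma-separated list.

Reading the structure from left to right:
  H2NCH2: –NH2 on an sp³ carbon with no adjacent C=O → amine.
  CH(C6H5): pendant –C6H5: benzene ring → arene.
  CH2OCH2: C–O–C with sp³ carbons on both sides and no adjacent C=O → ether.
  CH2CO-O-COCH2: two acyl groups sharing one oxygen, –C(=O)–O–C(=O)– → anhydride.
  CH2CO-O-COCH2: two acyl groups sharing one oxygen, –C(=O)–O–C(=O)– → anhydride.
  CH(NHCOCH3): pendant –NHC(=O)CH3: N bonded to a carbonyl → amide (not amine).
  CH(CH=CH2): pendant –CH=CH2: C=C double bond → alkene.
  CH2OCH2: C–O–C with sp³ carbons on both sides and no adjacent C=O → ether.
  CH(I): halogen on an sp³ carbon → alkyl halide.
  CH2OCH2: C–O–C with sp³ carbons on both sides and no adjacent C=O → ether.
  CH2NH2: –NH2 on an sp³ carbon with no adjacent C=O → amine.

alkene, alkyl halide, amide, amine, anhydride, arene, ether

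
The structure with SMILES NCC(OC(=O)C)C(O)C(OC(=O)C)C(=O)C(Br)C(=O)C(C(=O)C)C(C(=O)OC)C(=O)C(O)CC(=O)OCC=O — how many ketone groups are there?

4

Reading the structure from left to right:
  H2NCH2: –NH2 on an sp³ carbon with no adjacent C=O → amine.
  CH(OCOCH3): pendant –OC(=O)CH3: an acyloxy group → ester.
  CH(OH): –OH on an sp³ carbon → alcohol (secondary).
  CH(OCOCH3): pendant –OC(=O)CH3: an acyloxy group → ester.
  CO: –C(=O)– with carbon on both sides → ketone.
  CH(Br): halogen on an sp³ carbon → alkyl halide.
  CO: –C(=O)– with carbon on both sides → ketone.
  CH(COCH3): pendant –COCH3: carbonyl C bonded to two carbons → ketone.
  CH(COOCH3): pendant –COOCH3: carbonyl C bonded to C and –OCH3 → ester.
  CO: –C(=O)– with carbon on both sides → ketone.
  CH(OH): –OH on an sp³ carbon → alcohol (secondary).
  CH2COOCH2: –C(=O)–O–C with C on the carbonyl side → ester.
  CHO: terminal –CHO: carbonyl C bonded to H and C → aldehyde.
Ketone appears at: CO, CO, CH(COCH3), CO → 4.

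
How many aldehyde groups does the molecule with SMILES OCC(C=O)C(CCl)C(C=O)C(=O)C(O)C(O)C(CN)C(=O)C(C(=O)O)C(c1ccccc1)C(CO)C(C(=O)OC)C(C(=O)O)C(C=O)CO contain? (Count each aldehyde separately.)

Reading the structure from left to right:
  HOCH2: HO– on an sp³ carbon → alcohol.
  CH(CHO): pendant –CHO: carbonyl C bonded to C and H → aldehyde.
  CH(CH2Cl): pendant –CH2X: halogen on sp³ carbon → alkyl halide.
  CH(CHO): pendant –CHO: carbonyl C bonded to C and H → aldehyde.
  CO: –C(=O)– with carbon on both sides → ketone.
  CH(OH): –OH on an sp³ carbon → alcohol (secondary).
  CH(OH): –OH on an sp³ carbon → alcohol (secondary).
  CH(CH2NH2): pendant –CH2NH2: N on sp³ C, no adjacent C=O → amine.
  CO: –C(=O)– with carbon on both sides → ketone.
  CH(COOH): pendant –COOH: carbonyl C bonded to C and –OH → carboxylic acid.
  CH(C6H5): pendant –C6H5: benzene ring → arene.
  CH(CH2OH): pendant –CH2OH on an sp³ backbone C → alcohol.
  CH(COOCH3): pendant –COOCH3: carbonyl C bonded to C and –OCH3 → ester.
  CH(COOH): pendant –COOH: carbonyl C bonded to C and –OH → carboxylic acid.
  CH(CHO): pendant –CHO: carbonyl C bonded to C and H → aldehyde.
  CH2OH: –OH on an sp³ carbon → alcohol.
Aldehyde appears at: CH(CHO), CH(CHO), CH(CHO) → 3.

3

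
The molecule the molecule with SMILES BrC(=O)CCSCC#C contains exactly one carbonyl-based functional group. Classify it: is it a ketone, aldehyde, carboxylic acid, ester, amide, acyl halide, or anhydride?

The carbonyl is in the BrCO segment: –C(=O)Br: carbonyl C bonded to C and to a halogen → acyl halide (not alkyl halide).

acyl halide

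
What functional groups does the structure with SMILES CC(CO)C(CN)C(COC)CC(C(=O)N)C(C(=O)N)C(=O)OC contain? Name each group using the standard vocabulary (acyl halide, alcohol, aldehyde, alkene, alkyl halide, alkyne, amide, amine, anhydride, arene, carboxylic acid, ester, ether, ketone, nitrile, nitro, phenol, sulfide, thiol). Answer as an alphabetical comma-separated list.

alcohol, amide, amine, ester, ether

Working along the chain:
  CH(CH2OH): pendant –CH2OH on an sp³ backbone C → alcohol.
  CH(CH2NH2): pendant –CH2NH2: N on sp³ C, no adjacent C=O → amine.
  CH(CH2OCH3): pendant –CH2OCH3: C–O–C linkage → ether.
  CH(CONH2): pendant –CONH2: carbonyl C bonded to C and N → amide.
  CH(CONH2): pendant –CONH2: carbonyl C bonded to C and N → amide.
  COOCH3: –C(=O)OCH3: carbonyl C bonded to C and to –OCH3 → ester (not ketone + ether).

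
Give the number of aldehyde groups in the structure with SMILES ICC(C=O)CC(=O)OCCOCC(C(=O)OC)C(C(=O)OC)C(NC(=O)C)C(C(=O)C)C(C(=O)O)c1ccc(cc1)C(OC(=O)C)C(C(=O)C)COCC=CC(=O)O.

1

Working along the chain:
  ICH2: halogen on an sp³ carbon → alkyl halide.
  CH(CHO): pendant –CHO: carbonyl C bonded to C and H → aldehyde.
  CH2COOCH2: –C(=O)–O–C with C on the carbonyl side → ester.
  CH2OCH2: C–O–C with sp³ carbons on both sides and no adjacent C=O → ether.
  CH(COOCH3): pendant –COOCH3: carbonyl C bonded to C and –OCH3 → ester.
  CH(COOCH3): pendant –COOCH3: carbonyl C bonded to C and –OCH3 → ester.
  CH(NHCOCH3): pendant –NHC(=O)CH3: N bonded to a carbonyl → amide (not amine).
  CH(COCH3): pendant –COCH3: carbonyl C bonded to two carbons → ketone.
  CH(COOH): pendant –COOH: carbonyl C bonded to C and –OH → carboxylic acid.
  C6H4: para-disubstituted benzene ring → arene.
  CH(OCOCH3): pendant –OC(=O)CH3: an acyloxy group → ester.
  CH(COCH3): pendant –COCH3: carbonyl C bonded to two carbons → ketone.
  CH2OCH2: C–O–C with sp³ carbons on both sides and no adjacent C=O → ether.
  CH=CH: C=C double bond → alkene.
  COOH: –COOH: carbonyl C bonded to –OH and C → carboxylic acid (the –OH is not a separate alcohol).
Aldehyde appears at: CH(CHO) → 1.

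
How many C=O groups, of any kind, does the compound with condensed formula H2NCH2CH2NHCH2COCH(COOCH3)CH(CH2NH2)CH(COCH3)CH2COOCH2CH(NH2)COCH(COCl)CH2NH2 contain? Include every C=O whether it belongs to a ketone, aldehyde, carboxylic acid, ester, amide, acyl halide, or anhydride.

6

CO: ketone, 1 C=O (running total 1).
CH(COOCH3): ester, 1 C=O (running total 2).
CH(COCH3): ketone, 1 C=O (running total 3).
CH2COOCH2: ester, 1 C=O (running total 4).
CO: ketone, 1 C=O (running total 5).
CH(COCl): acyl halide, 1 C=O (running total 6).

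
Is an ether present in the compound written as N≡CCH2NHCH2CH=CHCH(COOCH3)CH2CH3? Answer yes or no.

N≡C–: carbon triple-bonded to nitrogen → nitrile.
C–N–C with sp³ carbons and no adjacent C=O → amine (secondary).
C=C double bond → alkene.
pendant –COOCH3: carbonyl C bonded to C and –OCH3 → ester.
In CH(COOCH3), the C–O–C oxygen is adjacent to a C=O, so it belongs to an ester, not an ether.
The groups actually present are: alkene, amine, ester, nitrile.

no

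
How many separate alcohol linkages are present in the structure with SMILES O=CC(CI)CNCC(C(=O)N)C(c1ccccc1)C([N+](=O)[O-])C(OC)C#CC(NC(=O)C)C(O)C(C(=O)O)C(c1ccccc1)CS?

1

Reading the structure from left to right:
  OHC: terminal –CHO: carbonyl C bonded to H and C → aldehyde.
  CH(CH2I): pendant –CH2X: halogen on sp³ carbon → alkyl halide.
  CH2NHCH2: C–N–C with sp³ carbons and no adjacent C=O → amine (secondary).
  CH(CONH2): pendant –CONH2: carbonyl C bonded to C and N → amide.
  CH(C6H5): pendant –C6H5: benzene ring → arene.
  CH(NO2): –NO2 on an sp³ carbon → nitro (the N=O is not a carbonyl).
  CH(OCH3): pendant –OCH3: C–O–C with sp³ C, no adjacent C=O → ether.
  C≡C: C≡C triple bond → alkyne.
  CH(NHCOCH3): pendant –NHC(=O)CH3: N bonded to a carbonyl → amide (not amine).
  CH(OH): –OH on an sp³ carbon → alcohol (secondary).
  CH(COOH): pendant –COOH: carbonyl C bonded to C and –OH → carboxylic acid.
  CH(C6H5): pendant –C6H5: benzene ring → arene.
  CH2SH: –SH on an sp³ carbon → thiol.
Alcohol appears at: CH(OH) → 1.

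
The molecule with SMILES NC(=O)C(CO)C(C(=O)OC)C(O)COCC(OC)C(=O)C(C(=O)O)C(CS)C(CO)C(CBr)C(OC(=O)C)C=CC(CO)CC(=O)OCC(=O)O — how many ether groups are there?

2

Reading the structure from left to right:
  H2NCO: –C(=O)NH2: carbonyl C bonded to C and to N → amide (the N is not a separate amine).
  CH(CH2OH): pendant –CH2OH on an sp³ backbone C → alcohol.
  CH(COOCH3): pendant –COOCH3: carbonyl C bonded to C and –OCH3 → ester.
  CH(OH): –OH on an sp³ carbon → alcohol (secondary).
  CH2OCH2: C–O–C with sp³ carbons on both sides and no adjacent C=O → ether.
  CH(OCH3): pendant –OCH3: C–O–C with sp³ C, no adjacent C=O → ether.
  CO: –C(=O)– with carbon on both sides → ketone.
  CH(COOH): pendant –COOH: carbonyl C bonded to C and –OH → carboxylic acid.
  CH(CH2SH): pendant –CH2SH → thiol.
  CH(CH2OH): pendant –CH2OH on an sp³ backbone C → alcohol.
  CH(CH2Br): pendant –CH2X: halogen on sp³ carbon → alkyl halide.
  CH(OCOCH3): pendant –OC(=O)CH3: an acyloxy group → ester.
  CH=CH: C=C double bond → alkene.
  CH(CH2OH): pendant –CH2OH on an sp³ backbone C → alcohol.
  CH2COOCH2: –C(=O)–O–C with C on the carbonyl side → ester.
  COOH: –COOH: carbonyl C bonded to –OH and C → carboxylic acid (the –OH is not a separate alcohol).
Ether appears at: CH2OCH2, CH(OCH3) → 2.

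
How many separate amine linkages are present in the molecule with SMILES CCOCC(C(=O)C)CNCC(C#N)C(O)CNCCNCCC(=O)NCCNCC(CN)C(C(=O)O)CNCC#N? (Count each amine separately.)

Working along the chain:
  CH2OCH2: C–O–C with sp³ carbons on both sides and no adjacent C=O → ether.
  CH(COCH3): pendant –COCH3: carbonyl C bonded to two carbons → ketone.
  CH2NHCH2: C–N–C with sp³ carbons and no adjacent C=O → amine (secondary).
  CH(CN): pendant –C≡N: nitrile.
  CH(OH): –OH on an sp³ carbon → alcohol (secondary).
  CH2NHCH2: C–N–C with sp³ carbons and no adjacent C=O → amine (secondary).
  CH2NHCH2: C–N–C with sp³ carbons and no adjacent C=O → amine (secondary).
  CH2CONHCH2: –C(=O)–N– linkage → amide (the N is not an amine).
  CH2NHCH2: C–N–C with sp³ carbons and no adjacent C=O → amine (secondary).
  CH(CH2NH2): pendant –CH2NH2: N on sp³ C, no adjacent C=O → amine.
  CH(COOH): pendant –COOH: carbonyl C bonded to C and –OH → carboxylic acid.
  CH2NHCH2: C–N–C with sp³ carbons and no adjacent C=O → amine (secondary).
  CN: –C≡N: carbon triple-bonded to nitrogen → nitrile.
Amine appears at: CH2NHCH2, CH2NHCH2, CH2NHCH2, CH2NHCH2, CH(CH2NH2), CH2NHCH2 → 6.

6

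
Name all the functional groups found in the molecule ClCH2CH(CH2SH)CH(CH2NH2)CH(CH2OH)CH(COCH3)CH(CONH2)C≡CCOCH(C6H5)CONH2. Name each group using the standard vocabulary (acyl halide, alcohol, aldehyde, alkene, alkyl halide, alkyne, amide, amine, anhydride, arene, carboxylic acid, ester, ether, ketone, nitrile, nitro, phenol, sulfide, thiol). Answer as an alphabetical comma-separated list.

halogen on an sp³ carbon → alkyl halide.
pendant –CH2SH → thiol.
pendant –CH2NH2: N on sp³ C, no adjacent C=O → amine.
pendant –CH2OH on an sp³ backbone C → alcohol.
pendant –COCH3: carbonyl C bonded to two carbons → ketone.
pendant –CONH2: carbonyl C bonded to C and N → amide.
C≡C triple bond → alkyne.
–C(=O)– with carbon on both sides → ketone.
pendant –C6H5: benzene ring → arene.
–C(=O)NH2: carbonyl C bonded to C and to N → amide (the N is not a separate amine).

alcohol, alkyl halide, alkyne, amide, amine, arene, ketone, thiol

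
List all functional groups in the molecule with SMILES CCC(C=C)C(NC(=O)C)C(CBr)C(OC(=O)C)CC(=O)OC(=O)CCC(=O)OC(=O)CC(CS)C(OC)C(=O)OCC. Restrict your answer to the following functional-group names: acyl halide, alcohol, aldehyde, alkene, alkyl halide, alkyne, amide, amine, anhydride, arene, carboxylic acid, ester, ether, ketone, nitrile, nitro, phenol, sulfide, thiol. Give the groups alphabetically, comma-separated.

alkene, alkyl halide, amide, anhydride, ester, ether, thiol

pendant –CH=CH2: C=C double bond → alkene.
pendant –NHC(=O)CH3: N bonded to a carbonyl → amide (not amine).
pendant –CH2X: halogen on sp³ carbon → alkyl halide.
pendant –OC(=O)CH3: an acyloxy group → ester.
two acyl groups sharing one oxygen, –C(=O)–O–C(=O)– → anhydride.
two acyl groups sharing one oxygen, –C(=O)–O–C(=O)– → anhydride.
pendant –CH2SH → thiol.
pendant –OCH3: C–O–C with sp³ C, no adjacent C=O → ether.
–C(=O)OCH2CH3: carbonyl C bonded to C and to –OEt → ester.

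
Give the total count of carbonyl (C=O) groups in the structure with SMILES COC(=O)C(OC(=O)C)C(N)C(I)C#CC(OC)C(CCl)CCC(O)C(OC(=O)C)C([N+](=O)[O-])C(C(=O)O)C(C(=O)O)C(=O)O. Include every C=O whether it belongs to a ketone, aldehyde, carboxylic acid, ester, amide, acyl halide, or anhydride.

6

CH3OOC: ester, 1 C=O (running total 1).
CH(OCOCH3): ester, 1 C=O (running total 2).
CH(OCOCH3): ester, 1 C=O (running total 3).
CH(COOH): carboxylic acid, 1 C=O (running total 4).
CH(COOH): carboxylic acid, 1 C=O (running total 5).
COOH: carboxylic acid, 1 C=O (running total 6).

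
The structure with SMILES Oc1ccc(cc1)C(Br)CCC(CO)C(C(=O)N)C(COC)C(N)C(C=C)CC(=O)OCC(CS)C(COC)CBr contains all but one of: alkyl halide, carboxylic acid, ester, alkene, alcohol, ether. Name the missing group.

carboxylic acid

alcohol: present (CH(CH2OH) — pendant –CH2OH on an sp³ backbone C → alcohol).
ether: present (CH(CH2OCH3) — pendant –CH2OCH3: C–O–C linkage → ether).
alkyl halide: present (CH(Br) — halogen on an sp³ carbon → alkyl halide).
alkene: present (CH(CH=CH2) — pendant –CH=CH2: C=C double bond → alkene).
ester: present (CH2COOCH2 — –C(=O)–O–C with C on the carbonyl side → ester).
carboxylic acid: absent. In CH2COOCH2, the acyl oxygen is bonded to carbon (–O–C), not to H, so this is an ester. In CH(CONH2), the carbonyl is bonded to nitrogen, not to –OH; that is an amide.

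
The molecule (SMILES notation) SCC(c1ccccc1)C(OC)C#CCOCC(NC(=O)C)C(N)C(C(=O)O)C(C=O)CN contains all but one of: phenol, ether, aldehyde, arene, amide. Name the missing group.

aldehyde: present (CH(CHO) — pendant –CHO: carbonyl C bonded to C and H → aldehyde).
ether: present (CH(OCH3) — pendant –OCH3: C–O–C with sp³ C, no adjacent C=O → ether).
amide: present (CH(NHCOCH3) — pendant –NHC(=O)CH3: N bonded to a carbonyl → amide (not amine)).
arene: present (CH(C6H5) — pendant –C6H5: benzene ring → arene).
phenol: no segment matches this pattern.

phenol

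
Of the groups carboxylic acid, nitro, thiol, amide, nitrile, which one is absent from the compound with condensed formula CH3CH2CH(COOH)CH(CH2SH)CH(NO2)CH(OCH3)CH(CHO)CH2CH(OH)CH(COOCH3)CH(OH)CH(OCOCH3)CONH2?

amide: present (CONH2 — –C(=O)NH2: carbonyl C bonded to C and to N → amide (the N is not a separate amine)).
thiol: present (CH(CH2SH) — pendant –CH2SH → thiol).
nitro: present (CH(NO2) — –NO2 on an sp³ carbon → nitro (the N=O is not a carbonyl)).
carboxylic acid: present (CH(COOH) — pendant –COOH: carbonyl C bonded to C and –OH → carboxylic acid).
nitrile: no segment matches this pattern.

nitrile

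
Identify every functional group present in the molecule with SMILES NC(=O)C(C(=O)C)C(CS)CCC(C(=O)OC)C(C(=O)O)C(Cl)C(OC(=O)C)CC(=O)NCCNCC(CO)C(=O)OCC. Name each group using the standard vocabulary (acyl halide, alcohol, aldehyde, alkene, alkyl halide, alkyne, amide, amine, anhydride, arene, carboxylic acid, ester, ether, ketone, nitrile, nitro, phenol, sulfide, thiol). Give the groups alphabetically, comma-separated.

Working along the chain:
  H2NCO: –C(=O)NH2: carbonyl C bonded to C and to N → amide (the N is not a separate amine).
  CH(COCH3): pendant –COCH3: carbonyl C bonded to two carbons → ketone.
  CH(CH2SH): pendant –CH2SH → thiol.
  CH(COOCH3): pendant –COOCH3: carbonyl C bonded to C and –OCH3 → ester.
  CH(COOH): pendant –COOH: carbonyl C bonded to C and –OH → carboxylic acid.
  CH(Cl): halogen on an sp³ carbon → alkyl halide.
  CH(OCOCH3): pendant –OC(=O)CH3: an acyloxy group → ester.
  CH2CONHCH2: –C(=O)–N– linkage → amide (the N is not an amine).
  CH2NHCH2: C–N–C with sp³ carbons and no adjacent C=O → amine (secondary).
  CH(CH2OH): pendant –CH2OH on an sp³ backbone C → alcohol.
  COOCH2CH3: –C(=O)OCH2CH3: carbonyl C bonded to C and to –OEt → ester.

alcohol, alkyl halide, amide, amine, carboxylic acid, ester, ketone, thiol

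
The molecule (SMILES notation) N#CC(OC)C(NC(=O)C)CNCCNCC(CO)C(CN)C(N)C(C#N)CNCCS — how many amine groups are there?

5

Working along the chain:
  N≡C: N≡C–: carbon triple-bonded to nitrogen → nitrile.
  CH(OCH3): pendant –OCH3: C–O–C with sp³ C, no adjacent C=O → ether.
  CH(NHCOCH3): pendant –NHC(=O)CH3: N bonded to a carbonyl → amide (not amine).
  CH2NHCH2: C–N–C with sp³ carbons and no adjacent C=O → amine (secondary).
  CH2NHCH2: C–N–C with sp³ carbons and no adjacent C=O → amine (secondary).
  CH(CH2OH): pendant –CH2OH on an sp³ backbone C → alcohol.
  CH(CH2NH2): pendant –CH2NH2: N on sp³ C, no adjacent C=O → amine.
  CH(NH2): –NH2 on an sp³ carbon with no adjacent C=O → amine.
  CH(CN): pendant –C≡N: nitrile.
  CH2NHCH2: C–N–C with sp³ carbons and no adjacent C=O → amine (secondary).
  CH2SH: –SH on an sp³ carbon → thiol.
Amine appears at: CH2NHCH2, CH2NHCH2, CH(CH2NH2), CH(NH2), CH2NHCH2 → 5.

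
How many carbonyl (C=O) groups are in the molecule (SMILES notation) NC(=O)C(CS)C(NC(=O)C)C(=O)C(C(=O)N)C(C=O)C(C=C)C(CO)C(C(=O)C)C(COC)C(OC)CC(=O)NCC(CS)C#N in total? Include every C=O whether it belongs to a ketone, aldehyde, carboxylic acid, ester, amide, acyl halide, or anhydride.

H2NCO: amide, 1 C=O (running total 1).
CH(NHCOCH3): amide, 1 C=O (running total 2).
CO: ketone, 1 C=O (running total 3).
CH(CONH2): amide, 1 C=O (running total 4).
CH(CHO): aldehyde, 1 C=O (running total 5).
CH(COCH3): ketone, 1 C=O (running total 6).
CH2CONHCH2: amide, 1 C=O (running total 7).

7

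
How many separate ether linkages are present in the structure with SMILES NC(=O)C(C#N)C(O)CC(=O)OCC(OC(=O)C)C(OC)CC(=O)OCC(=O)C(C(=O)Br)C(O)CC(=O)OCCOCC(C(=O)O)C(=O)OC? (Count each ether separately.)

Reading the structure from left to right:
  H2NCO: –C(=O)NH2: carbonyl C bonded to C and to N → amide (the N is not a separate amine).
  CH(CN): pendant –C≡N: nitrile.
  CH(OH): –OH on an sp³ carbon → alcohol (secondary).
  CH2COOCH2: –C(=O)–O–C with C on the carbonyl side → ester.
  CH(OCOCH3): pendant –OC(=O)CH3: an acyloxy group → ester.
  CH(OCH3): pendant –OCH3: C–O–C with sp³ C, no adjacent C=O → ether.
  CH2COOCH2: –C(=O)–O–C with C on the carbonyl side → ester.
  CO: –C(=O)– with carbon on both sides → ketone.
  CH(COBr): pendant –C(=O)X: carbonyl C bonded to C and halogen → acyl halide.
  CH(OH): –OH on an sp³ carbon → alcohol (secondary).
  CH2COOCH2: –C(=O)–O–C with C on the carbonyl side → ester.
  CH2OCH2: C–O–C with sp³ carbons on both sides and no adjacent C=O → ether.
  CH(COOH): pendant –COOH: carbonyl C bonded to C and –OH → carboxylic acid.
  COOCH3: –C(=O)OCH3: carbonyl C bonded to C and to –OCH3 → ester (not ketone + ether).
Ether appears at: CH(OCH3), CH2OCH2 → 2.

2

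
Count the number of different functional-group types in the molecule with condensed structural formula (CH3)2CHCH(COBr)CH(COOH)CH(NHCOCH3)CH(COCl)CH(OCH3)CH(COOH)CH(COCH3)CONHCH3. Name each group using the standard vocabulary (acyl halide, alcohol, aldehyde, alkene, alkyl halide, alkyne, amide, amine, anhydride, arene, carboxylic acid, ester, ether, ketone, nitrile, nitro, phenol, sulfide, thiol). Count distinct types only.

5

Working along the chain:
  CH(COBr): pendant –C(=O)X: carbonyl C bonded to C and halogen → acyl halide.
  CH(COOH): pendant –COOH: carbonyl C bonded to C and –OH → carboxylic acid.
  CH(NHCOCH3): pendant –NHC(=O)CH3: N bonded to a carbonyl → amide (not amine).
  CH(COCl): pendant –C(=O)X: carbonyl C bonded to C and halogen → acyl halide.
  CH(OCH3): pendant –OCH3: C–O–C with sp³ C, no adjacent C=O → ether.
  CH(COOH): pendant –COOH: carbonyl C bonded to C and –OH → carboxylic acid.
  CH(COCH3): pendant –COCH3: carbonyl C bonded to two carbons → ketone.
  CONHCH3: –C(=O)NHCH3: carbonyl C bonded to C and to N → amide (the N is not an amine).
Distinct types present: acyl halide, amide, carboxylic acid, ether, ketone.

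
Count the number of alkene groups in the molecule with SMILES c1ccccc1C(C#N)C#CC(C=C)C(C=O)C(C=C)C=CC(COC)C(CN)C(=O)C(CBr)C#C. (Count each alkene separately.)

Reading the structure from left to right:
  C6H5: C6H5– phenyl ring → arene.
  CH(CN): pendant –C≡N: nitrile.
  C≡C: C≡C triple bond → alkyne.
  CH(CH=CH2): pendant –CH=CH2: C=C double bond → alkene.
  CH(CHO): pendant –CHO: carbonyl C bonded to C and H → aldehyde.
  CH(CH=CH2): pendant –CH=CH2: C=C double bond → alkene.
  CH=CH: C=C double bond → alkene.
  CH(CH2OCH3): pendant –CH2OCH3: C–O–C linkage → ether.
  CH(CH2NH2): pendant –CH2NH2: N on sp³ C, no adjacent C=O → amine.
  CO: –C(=O)– with carbon on both sides → ketone.
  CH(CH2Br): pendant –CH2X: halogen on sp³ carbon → alkyl halide.
  C≡CH: C≡C triple bond → alkyne.
Alkene appears at: CH(CH=CH2), CH(CH=CH2), CH=CH → 3.

3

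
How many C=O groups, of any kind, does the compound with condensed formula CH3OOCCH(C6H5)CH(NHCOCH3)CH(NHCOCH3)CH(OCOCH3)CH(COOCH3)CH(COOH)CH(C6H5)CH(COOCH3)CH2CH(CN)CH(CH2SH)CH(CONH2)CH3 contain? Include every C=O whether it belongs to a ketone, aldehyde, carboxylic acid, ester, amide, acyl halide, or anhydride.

8

CH3OOC: ester, 1 C=O (running total 1).
CH(NHCOCH3): amide, 1 C=O (running total 2).
CH(NHCOCH3): amide, 1 C=O (running total 3).
CH(OCOCH3): ester, 1 C=O (running total 4).
CH(COOCH3): ester, 1 C=O (running total 5).
CH(COOH): carboxylic acid, 1 C=O (running total 6).
CH(COOCH3): ester, 1 C=O (running total 7).
CH(CONH2): amide, 1 C=O (running total 8).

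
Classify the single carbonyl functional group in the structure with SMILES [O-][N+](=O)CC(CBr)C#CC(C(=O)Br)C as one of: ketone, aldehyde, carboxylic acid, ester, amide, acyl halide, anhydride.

The carbonyl is in the CH(COBr) segment: pendant –C(=O)X: carbonyl C bonded to C and halogen → acyl halide.

acyl halide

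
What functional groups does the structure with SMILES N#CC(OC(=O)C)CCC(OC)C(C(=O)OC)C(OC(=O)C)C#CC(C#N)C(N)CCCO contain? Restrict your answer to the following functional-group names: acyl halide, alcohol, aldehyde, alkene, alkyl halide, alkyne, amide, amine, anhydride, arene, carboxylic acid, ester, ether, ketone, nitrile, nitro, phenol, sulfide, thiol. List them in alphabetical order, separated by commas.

alcohol, alkyne, amine, ester, ether, nitrile

N≡C–: carbon triple-bonded to nitrogen → nitrile.
pendant –OC(=O)CH3: an acyloxy group → ester.
pendant –OCH3: C–O–C with sp³ C, no adjacent C=O → ether.
pendant –COOCH3: carbonyl C bonded to C and –OCH3 → ester.
pendant –OC(=O)CH3: an acyloxy group → ester.
C≡C triple bond → alkyne.
pendant –C≡N: nitrile.
–NH2 on an sp³ carbon with no adjacent C=O → amine.
–OH on an sp³ carbon → alcohol.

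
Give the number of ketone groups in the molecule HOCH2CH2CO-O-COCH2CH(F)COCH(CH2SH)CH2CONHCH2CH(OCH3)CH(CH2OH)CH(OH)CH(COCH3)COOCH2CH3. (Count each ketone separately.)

2

Taking each segment in turn:
  HOCH2: HO– on an sp³ carbon → alcohol.
  CH2CO-O-COCH2: two acyl groups sharing one oxygen, –C(=O)–O–C(=O)– → anhydride.
  CH(F): halogen on an sp³ carbon → alkyl halide.
  CO: –C(=O)– with carbon on both sides → ketone.
  CH(CH2SH): pendant –CH2SH → thiol.
  CH2CONHCH2: –C(=O)–N– linkage → amide (the N is not an amine).
  CH(OCH3): pendant –OCH3: C–O–C with sp³ C, no adjacent C=O → ether.
  CH(CH2OH): pendant –CH2OH on an sp³ backbone C → alcohol.
  CH(OH): –OH on an sp³ carbon → alcohol (secondary).
  CH(COCH3): pendant –COCH3: carbonyl C bonded to two carbons → ketone.
  COOCH2CH3: –C(=O)OCH2CH3: carbonyl C bonded to C and to –OEt → ester.
Ketone appears at: CO, CH(COCH3) → 2.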